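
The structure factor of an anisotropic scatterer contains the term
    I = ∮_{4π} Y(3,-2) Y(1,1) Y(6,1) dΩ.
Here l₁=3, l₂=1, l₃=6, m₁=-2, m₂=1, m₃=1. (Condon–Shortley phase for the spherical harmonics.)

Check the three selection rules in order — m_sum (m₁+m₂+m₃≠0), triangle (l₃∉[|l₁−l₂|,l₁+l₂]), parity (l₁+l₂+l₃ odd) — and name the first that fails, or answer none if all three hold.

triangle

Σmᵢ = 0  ✓
l₃∈[|l₁−l₂|,l₁+l₂]=[2,4], have l₃=6  ✗
Σlᵢ = 10 ⇒ even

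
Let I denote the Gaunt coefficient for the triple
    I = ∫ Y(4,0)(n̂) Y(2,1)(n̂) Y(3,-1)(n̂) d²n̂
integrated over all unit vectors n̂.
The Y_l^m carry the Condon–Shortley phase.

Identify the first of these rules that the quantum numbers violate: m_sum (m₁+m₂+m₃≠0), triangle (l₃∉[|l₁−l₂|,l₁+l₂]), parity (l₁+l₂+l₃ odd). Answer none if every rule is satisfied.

m₁+m₂+m₃ = 0 + 1 − 1 = 0  ✓
triangle: |4−2|=2 ≤ l₃=3 ≤ 4+2=6  ✓
parity: l₁+l₂+l₃ = 9 is odd  ✗

parity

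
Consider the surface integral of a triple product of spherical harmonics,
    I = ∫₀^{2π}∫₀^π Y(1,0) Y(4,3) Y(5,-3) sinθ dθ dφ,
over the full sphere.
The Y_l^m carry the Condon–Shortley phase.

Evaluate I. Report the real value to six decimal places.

-0.196426

m-sum 0 ✓  L=10 even ✓  3≤5≤5 ✓
Π(2lᵢ+1) = 3×9×11 = 297
triangle coeff Δ(1,4,5) = 1/495
Σ_t [0,0]: t=0:+1/576 = 1/576
(3j)²=5/99 [(1 4 5; 0 0 0)], sign=-1
Σ_t [0,0]: t=0:+1/5040 = 1/5040
(3j)²=16/495 [(1 4 5; 0 3 -3)], sign=+1
⇒ 4πI² = 16/33
I = (-1)√(16/33/(4π)) = -0.19642560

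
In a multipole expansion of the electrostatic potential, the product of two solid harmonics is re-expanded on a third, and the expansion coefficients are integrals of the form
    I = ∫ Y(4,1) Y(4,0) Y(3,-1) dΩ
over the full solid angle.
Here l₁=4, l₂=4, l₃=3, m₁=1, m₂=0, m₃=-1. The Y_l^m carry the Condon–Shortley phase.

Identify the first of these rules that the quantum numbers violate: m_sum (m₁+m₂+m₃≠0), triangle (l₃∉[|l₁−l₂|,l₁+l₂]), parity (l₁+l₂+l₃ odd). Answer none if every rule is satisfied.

parity

m₁+m₂+m₃ = 1 + 0 − 1 = 0  ✓
triangle: |4−4|=0 ≤ l₃=3 ≤ 4+4=8  ✓
parity: l₁+l₂+l₃ = 11 is odd  ✗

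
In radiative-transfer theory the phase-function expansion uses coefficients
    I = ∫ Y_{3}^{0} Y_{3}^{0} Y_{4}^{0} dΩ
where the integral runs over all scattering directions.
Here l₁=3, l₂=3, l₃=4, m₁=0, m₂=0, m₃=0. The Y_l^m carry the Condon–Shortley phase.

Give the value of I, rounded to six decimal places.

0.153870

m-sum 0 ✓  L=10 even ✓  0≤4≤6 ✓
Π(2lᵢ+1) = 7×7×9 = 441
triangle coeff Δ(3,3,4) = 1/34650
Σ_t [0,2]: t=0:+1/72 t=1:−1/16 t=2:+1/72 = -5/144
(3j)²=2/77 [(3 3 4; 0 0 0)], sign=-1
(m-triple is (0,0,0) — same symbol as above.)
⇒ 4πI² = 36/121
I = (+1)√(36/121/(4π)) = 0.15386989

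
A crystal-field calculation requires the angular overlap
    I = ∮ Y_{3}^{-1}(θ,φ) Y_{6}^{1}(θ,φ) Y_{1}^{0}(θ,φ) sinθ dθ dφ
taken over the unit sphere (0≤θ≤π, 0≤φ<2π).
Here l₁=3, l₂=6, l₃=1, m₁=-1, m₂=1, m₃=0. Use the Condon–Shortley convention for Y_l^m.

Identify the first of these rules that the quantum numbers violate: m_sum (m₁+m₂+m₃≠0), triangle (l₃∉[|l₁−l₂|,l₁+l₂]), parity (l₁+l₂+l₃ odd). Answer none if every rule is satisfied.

triangle

Σmᵢ = 0  ✓
l₃∈[|l₁−l₂|,l₁+l₂]=[3,9], have l₃=1  ✗
Σlᵢ = 10 ⇒ even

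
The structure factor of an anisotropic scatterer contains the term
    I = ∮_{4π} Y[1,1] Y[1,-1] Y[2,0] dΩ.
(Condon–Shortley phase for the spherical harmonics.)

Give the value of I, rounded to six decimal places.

Rules hold: Σm=0, L=4 even, 0≤2≤2.
N = 3·3·5 = 45
Δ = 0!·2!·2!/5! = 1/30
Racah Σ t=0..0: t=0:+1/1 = 1/1
⇒ 3j(1 1 2; 0 0 0)² = 2/15, sgn +1
Racah Σ t=0..0: t=0:+1/4 = 1/4
⇒ 3j(1 1 2; 1 -1 0)² = 1/30, sgn +1
4πI² = N·(3j₀)²·(3jₘ)² = 1/5
I = +1·√(0.2/4π) = 0.12615663

0.126157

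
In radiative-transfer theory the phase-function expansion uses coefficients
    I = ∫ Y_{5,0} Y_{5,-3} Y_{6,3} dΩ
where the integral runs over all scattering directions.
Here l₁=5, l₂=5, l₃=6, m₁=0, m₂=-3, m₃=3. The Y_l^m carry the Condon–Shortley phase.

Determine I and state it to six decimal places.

Checks pass: Σm=0; 16 even; l₃=6∈[0,10].
(2·5+1)(2·5+1)(2·6+1) = 1573
Δ: 4! 6! 6! / 17! → 1/28588560
sum: t=0:+1/345600 t=1:−1/13824 t=2:+1/5184 t=3:−1/13824 t=4:+1/345600 = 7/129600
3j²(5 5 6; 0 0 0) = Δ·Π!·Σ² = 80/7293  (sign +1)
sum: t=0:+1/138240 t=1:−1/34560 t=2:+1/103680 = -1/82944
3j²(5 5 6; 0 -3 3) = Δ·Π!·Σ² = 125/9724  (sign +1)
combine: 4πI² = 1573·80/7293·125/9724 = 2500/11271
take √, sign +1: I = 0.13285682

0.132857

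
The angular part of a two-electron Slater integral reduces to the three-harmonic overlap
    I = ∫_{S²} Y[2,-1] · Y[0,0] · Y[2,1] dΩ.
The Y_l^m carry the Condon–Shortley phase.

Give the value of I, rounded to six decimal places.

-0.282095

Checks pass: Σm=0; 4 even; l₃=2∈[2,2].
(2·2+1)(2·0+1)(2·2+1) = 25
Δ: 0! 4! 0! / 5! → 1/5
sum: t=0:+1/4 = 1/4
3j²(2 0 2; 0 0 0) = Δ·Π!·Σ² = 1/5  (sign +1)
sum: t=0:+1/6 = 1/6
3j²(2 0 2; -1 0 1) = Δ·Π!·Σ² = 1/5  (sign -1)
combine: 4πI² = 25·1/5·1/5 = 1/1
take √, sign -1: I = -0.28209479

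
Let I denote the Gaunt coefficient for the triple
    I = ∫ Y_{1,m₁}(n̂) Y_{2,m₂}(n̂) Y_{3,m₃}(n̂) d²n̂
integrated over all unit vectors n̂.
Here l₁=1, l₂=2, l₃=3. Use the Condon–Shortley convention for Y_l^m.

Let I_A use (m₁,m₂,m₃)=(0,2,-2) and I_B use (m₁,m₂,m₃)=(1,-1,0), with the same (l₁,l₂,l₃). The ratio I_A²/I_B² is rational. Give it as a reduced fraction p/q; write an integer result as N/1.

l's match ⇒ only the (l;m) 3-j factors differ between A and B.
A: triangle coeff Δ(1,2,3) = 1/105; Σ_t [0,0]: t=0:+1/24 = 1/24; (3j)²=1/21 [(1 2 3; 0 2 -2)], sign=-1
B: triangle coeff Δ(1,2,3) = 1/105; Σ_t [0,0]: t=0:+1/12 = 1/12; (3j)²=1/35 [(1 2 3; 1 -1 0)], sign=-1
I_A²/I_B² = (1/21)/(1/35) = 5/3

5/3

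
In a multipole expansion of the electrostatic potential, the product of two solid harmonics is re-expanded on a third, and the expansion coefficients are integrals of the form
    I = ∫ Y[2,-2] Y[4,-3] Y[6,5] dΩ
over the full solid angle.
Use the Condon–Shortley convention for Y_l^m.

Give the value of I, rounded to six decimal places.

-0.288917

Rules hold: Σm=0, L=12 even, 2≤6≤6.
N = 5·9·13 = 585
Δ = 0!·4!·8!/13! = 1/6435
Racah Σ t=0..0: t=0:+1/2304 = 1/2304
⇒ 3j(2 4 6; 0 0 0)² = 5/143, sgn +1
Racah Σ t=0..0: t=0:+1/120960 = 1/120960
⇒ 3j(2 4 6; -2 -3 5)² = 2/39, sgn -1
4πI² = N·(3j₀)²·(3jₘ)² = 150/143
I = -1·√(1.04895/4π) = -0.28891672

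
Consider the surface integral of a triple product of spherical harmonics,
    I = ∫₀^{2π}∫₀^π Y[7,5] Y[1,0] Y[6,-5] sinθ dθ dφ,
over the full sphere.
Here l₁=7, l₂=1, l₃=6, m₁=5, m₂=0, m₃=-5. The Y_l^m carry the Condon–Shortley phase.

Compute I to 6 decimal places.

-0.171413

Rules hold: Σm=0, L=14 even, 6≤6≤8.
N = 15·3·13 = 585
Δ = 2!·12!·0!/15! = 1/1365
Racah Σ t=1..1: t=1:−1/518400 = -1/518400
⇒ 3j(7 1 6; 0 0 0)² = 7/195, sgn -1
Racah Σ t=1..1: t=1:−1/39916800 = -1/39916800
⇒ 3j(7 1 6; 5 0 -5)² = 8/455, sgn +1
4πI² = N·(3j₀)²·(3jₘ)² = 24/65
I = -1·√(0.369231/4π) = -0.17141310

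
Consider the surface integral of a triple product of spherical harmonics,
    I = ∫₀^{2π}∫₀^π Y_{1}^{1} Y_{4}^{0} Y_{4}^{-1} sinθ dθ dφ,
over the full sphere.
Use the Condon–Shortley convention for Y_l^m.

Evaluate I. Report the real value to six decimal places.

0.000000

l₁+l₂+l₃=9 is odd: 3j(l;000)=0 ⇒ I=0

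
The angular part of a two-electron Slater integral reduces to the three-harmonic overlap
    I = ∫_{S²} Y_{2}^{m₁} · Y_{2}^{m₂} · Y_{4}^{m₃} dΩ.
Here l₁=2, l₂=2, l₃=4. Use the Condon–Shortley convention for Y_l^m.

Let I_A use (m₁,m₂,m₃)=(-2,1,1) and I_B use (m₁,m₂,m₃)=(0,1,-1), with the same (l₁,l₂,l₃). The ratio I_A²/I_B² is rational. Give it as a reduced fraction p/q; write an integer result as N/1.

1/6

l's match ⇒ only the (l;m) 3-j factors differ between A and B.
A: triangle coeff Δ(2,2,4) = 1/630; Σ_t [0,0]: t=0:+1/144 = 1/144; (3j)²=1/126 [(2 2 4; -2 1 1)], sign=-1
B: triangle coeff Δ(2,2,4) = 1/630; Σ_t [0,0]: t=0:+1/24 = 1/24; (3j)²=1/21 [(2 2 4; 0 1 -1)], sign=-1
I_A²/I_B² = (1/126)/(1/21) = 1/6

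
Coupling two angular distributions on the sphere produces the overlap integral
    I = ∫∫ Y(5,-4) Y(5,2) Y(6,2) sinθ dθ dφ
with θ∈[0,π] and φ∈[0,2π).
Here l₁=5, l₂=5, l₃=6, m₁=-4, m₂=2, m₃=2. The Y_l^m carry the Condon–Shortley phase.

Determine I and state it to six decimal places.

0.108910

m-sum 0 ✓  L=16 even ✓  0≤6≤10 ✓
Π(2lᵢ+1) = 11×11×13 = 1573
triangle coeff Δ(5,5,6) = 1/28588560
Σ_t [0,4]: t=0:+1/345600 t=1:−1/13824 t=2:+1/5184 t=3:−1/13824 t=4:+1/345600 = 7/129600
(3j)²=80/7293 [(5 5 6; 0 0 0)], sign=+1
Σ_t [3,4]: t=3:−1/207360 t=4:+1/103680 = 1/207360
(3j)²=21/2431 [(5 5 6; -4 2 2)], sign=+1
⇒ 4πI² = 560/3757
I = (+1)√(560/3757/(4π)) = 0.10891018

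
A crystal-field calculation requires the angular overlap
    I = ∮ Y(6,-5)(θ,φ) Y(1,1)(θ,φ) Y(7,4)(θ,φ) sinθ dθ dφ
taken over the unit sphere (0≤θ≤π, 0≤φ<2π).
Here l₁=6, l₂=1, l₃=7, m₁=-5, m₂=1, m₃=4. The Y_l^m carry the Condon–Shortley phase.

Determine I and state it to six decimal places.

0.060604

m-sum 0 ✓  L=14 even ✓  5≤7≤7 ✓
Π(2lᵢ+1) = 13×3×15 = 585
triangle coeff Δ(6,1,7) = 1/1365
Σ_t [0,0]: t=0:+1/518400 = 1/518400
(3j)²=7/195 [(6 1 7; 0 0 0)], sign=-1
Σ_t [0,0]: t=0:+1/79833600 = 1/79833600
(3j)²=1/455 [(6 1 7; -5 1 4)], sign=-1
⇒ 4πI² = 3/65
I = (+1)√(3/65/(4π)) = 0.06060368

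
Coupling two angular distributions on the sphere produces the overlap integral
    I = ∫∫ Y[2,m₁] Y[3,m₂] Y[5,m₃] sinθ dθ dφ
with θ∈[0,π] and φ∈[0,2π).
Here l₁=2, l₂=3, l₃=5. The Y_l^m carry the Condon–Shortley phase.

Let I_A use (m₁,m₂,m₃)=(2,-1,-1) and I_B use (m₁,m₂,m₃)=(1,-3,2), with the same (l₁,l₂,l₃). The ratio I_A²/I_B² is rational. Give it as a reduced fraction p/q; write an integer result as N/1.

15/7

Same 2,3,5: normalisation and zero-m 3j drop out of the ratio.
A: Δ: 0! 4! 6! / 11! → 1/2310; sum: t=0:+1/1152 = 1/1152; 3j²(2 3 5; 2 -1 -1) = Δ·Π!·Σ² = 1/154  (sign +1)
B: Δ: 0! 4! 6! / 11! → 1/2310; sum: t=0:+1/4320 = 1/4320; 3j²(2 3 5; 1 -3 2) = Δ·Π!·Σ² = 1/330  (sign -1)
I_A²/I_B² = (1/154)/(1/330) = 15/7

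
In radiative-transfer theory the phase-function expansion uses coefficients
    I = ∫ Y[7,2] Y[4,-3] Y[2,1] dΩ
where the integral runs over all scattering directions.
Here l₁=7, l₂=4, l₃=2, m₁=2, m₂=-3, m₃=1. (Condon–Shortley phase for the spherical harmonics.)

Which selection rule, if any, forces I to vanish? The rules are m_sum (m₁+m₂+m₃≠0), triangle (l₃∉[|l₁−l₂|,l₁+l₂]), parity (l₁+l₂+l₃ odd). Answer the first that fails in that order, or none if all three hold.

triangle

azimuthal sum: 2 − 3 + 1 = 0  ✓
3 ≤ 2 ≤ 11 (triangle on l)  ✗
L = 7 + 4 + 2 = 13 (odd)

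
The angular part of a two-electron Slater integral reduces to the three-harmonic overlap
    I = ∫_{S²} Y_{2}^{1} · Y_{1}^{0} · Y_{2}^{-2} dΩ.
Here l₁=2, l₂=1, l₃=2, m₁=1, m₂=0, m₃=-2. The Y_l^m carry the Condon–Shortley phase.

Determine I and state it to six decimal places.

0.000000

Σmᵢ = -1 ≠ 0, so the φ-integral vanishes; I = 0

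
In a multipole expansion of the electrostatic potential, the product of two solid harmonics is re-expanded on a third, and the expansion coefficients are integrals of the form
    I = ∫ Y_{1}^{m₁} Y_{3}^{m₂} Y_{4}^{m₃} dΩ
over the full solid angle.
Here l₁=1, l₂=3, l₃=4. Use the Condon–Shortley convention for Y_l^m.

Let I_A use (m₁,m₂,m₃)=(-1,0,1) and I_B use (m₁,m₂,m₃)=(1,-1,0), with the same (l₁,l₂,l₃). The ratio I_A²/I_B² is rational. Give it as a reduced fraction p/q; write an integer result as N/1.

5/3

l's match ⇒ only the (l;m) 3-j factors differ between A and B.
A: triangle coeff Δ(1,3,4) = 1/252; Σ_t [0,0]: t=0:+1/72 = 1/72; (3j)²=5/126 [(1 3 4; -1 0 1)], sign=-1
B: triangle coeff Δ(1,3,4) = 1/252; Σ_t [0,0]: t=0:+1/96 = 1/96; (3j)²=1/42 [(1 3 4; 1 -1 0)], sign=+1
I_A²/I_B² = (5/126)/(1/42) = 5/3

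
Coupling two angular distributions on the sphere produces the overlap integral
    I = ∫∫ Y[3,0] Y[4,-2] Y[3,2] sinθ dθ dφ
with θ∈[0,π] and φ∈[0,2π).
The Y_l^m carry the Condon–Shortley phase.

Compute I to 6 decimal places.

-0.044418

m-sum 0 ✓  L=10 even ✓  1≤3≤7 ✓
Π(2lᵢ+1) = 7×9×7 = 441
triangle coeff Δ(3,4,3) = 1/34650
Σ_t [1,3]: t=1:−1/72 t=2:+1/16 t=3:−1/72 = 5/144
(3j)²=2/77 [(3 4 3; 0 0 0)], sign=-1
Σ_t [1,2]: t=1:−1/72 t=2:+1/96 = -1/288
(3j)²=1/462 [(3 4 3; 0 -2 2)], sign=+1
⇒ 4πI² = 3/121
I = (-1)√(3/121/(4π)) = -0.04441841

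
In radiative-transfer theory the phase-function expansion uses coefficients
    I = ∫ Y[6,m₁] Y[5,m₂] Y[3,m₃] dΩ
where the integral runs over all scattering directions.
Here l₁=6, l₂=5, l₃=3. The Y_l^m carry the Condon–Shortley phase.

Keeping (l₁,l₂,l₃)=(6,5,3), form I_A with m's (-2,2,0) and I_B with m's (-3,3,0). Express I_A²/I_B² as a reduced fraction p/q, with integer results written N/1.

8/3

l's match ⇒ only the (l;m) 3-j factors differ between A and B.
A: triangle coeff Δ(6,5,3) = 1/675675; Σ_t [5,7]: t=5:−1/8640 t=6:+1/5760 t=7:−1/60480 = 1/24192; (3j)²=8/3003 [(6 5 3; -2 2 0)], sign=-1
B: triangle coeff Δ(6,5,3) = 1/675675; Σ_t [6,8]: t=6:+1/17280 t=7:−1/20160 t=8:+1/483840 = 1/96768; (3j)²=1/1001 [(6 5 3; -3 3 0)], sign=-1
I_A²/I_B² = (8/3003)/(1/1001) = 8/3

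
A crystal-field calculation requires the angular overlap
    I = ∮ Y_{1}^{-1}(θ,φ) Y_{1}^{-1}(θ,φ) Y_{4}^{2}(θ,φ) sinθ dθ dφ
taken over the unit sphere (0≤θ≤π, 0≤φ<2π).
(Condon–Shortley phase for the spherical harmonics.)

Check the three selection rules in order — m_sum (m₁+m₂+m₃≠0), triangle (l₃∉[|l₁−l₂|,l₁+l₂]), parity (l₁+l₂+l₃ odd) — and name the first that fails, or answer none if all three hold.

triangle

m₁+m₂+m₃ = -1 − 1 + 2 = 0  ✓
triangle: |1−1|=0 ≤ l₃=4 ≤ 1+1=2  ✗
parity: l₁+l₂+l₃ = 6 is even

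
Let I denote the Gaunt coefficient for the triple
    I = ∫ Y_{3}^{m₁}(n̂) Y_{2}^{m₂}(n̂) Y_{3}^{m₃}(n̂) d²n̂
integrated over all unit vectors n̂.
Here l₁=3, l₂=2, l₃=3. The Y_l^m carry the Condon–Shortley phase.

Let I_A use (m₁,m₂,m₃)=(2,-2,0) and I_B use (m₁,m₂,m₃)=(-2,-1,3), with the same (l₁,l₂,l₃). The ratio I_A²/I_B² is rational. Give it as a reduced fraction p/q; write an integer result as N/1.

4/5

Shared (l₁,l₂,l₃)=(3,2,3): N and (l;000)² cancel in I_A²/I_B².
A: Δ = 2!·4!·2!/9! = 1/3780; Racah Σ t=0..0: t=0:+1/24 = 1/24; ⇒ 3j(3 2 3; 2 -2 0)² = 1/21, sgn -1
B: Δ = 2!·4!·2!/9! = 1/3780; Racah Σ t=1..1: t=1:−1/48 = -1/48; ⇒ 3j(3 2 3; -2 -1 3)² = 5/84, sgn -1
I_A²/I_B² = (1/21)/(5/84) = 4/5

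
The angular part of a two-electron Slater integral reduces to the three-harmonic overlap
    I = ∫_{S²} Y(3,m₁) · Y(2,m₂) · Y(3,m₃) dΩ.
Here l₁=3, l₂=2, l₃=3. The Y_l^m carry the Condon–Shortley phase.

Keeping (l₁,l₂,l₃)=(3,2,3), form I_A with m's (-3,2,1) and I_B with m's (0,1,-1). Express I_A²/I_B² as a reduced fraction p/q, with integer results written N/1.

5/1

Same 3,2,3: normalisation and zero-m 3j drop out of the ratio.
A: Δ: 2! 4! 2! / 9! → 1/3780; sum: t=2:+1/96 = 1/96; 3j²(3 2 3; -3 2 1) = Δ·Π!·Σ² = 1/42  (sign +1)
B: Δ: 2! 4! 2! / 9! → 1/3780; sum: t=1:−1/8 t=2:+1/12 = -1/24; 3j²(3 2 3; 0 1 -1) = Δ·Π!·Σ² = 1/210  (sign -1)
I_A²/I_B² = (1/42)/(1/210) = 5/1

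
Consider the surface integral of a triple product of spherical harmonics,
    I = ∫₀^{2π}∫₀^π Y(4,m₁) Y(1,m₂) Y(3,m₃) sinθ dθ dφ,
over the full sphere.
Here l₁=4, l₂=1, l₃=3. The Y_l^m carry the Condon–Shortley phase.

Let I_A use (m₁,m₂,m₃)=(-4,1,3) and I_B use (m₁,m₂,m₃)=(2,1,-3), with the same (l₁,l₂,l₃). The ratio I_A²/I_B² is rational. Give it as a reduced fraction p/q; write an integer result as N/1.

28/1

l's match ⇒ only the (l;m) 3-j factors differ between A and B.
A: triangle coeff Δ(4,1,3) = 1/252; Σ_t [2,2]: t=2:+1/1440 = 1/1440; (3j)²=1/9 [(4 1 3; -4 1 3)], sign=+1
B: triangle coeff Δ(4,1,3) = 1/252; Σ_t [2,2]: t=2:+1/1440 = 1/1440; (3j)²=1/252 [(4 1 3; 2 1 -3)], sign=+1
I_A²/I_B² = (1/9)/(1/252) = 28/1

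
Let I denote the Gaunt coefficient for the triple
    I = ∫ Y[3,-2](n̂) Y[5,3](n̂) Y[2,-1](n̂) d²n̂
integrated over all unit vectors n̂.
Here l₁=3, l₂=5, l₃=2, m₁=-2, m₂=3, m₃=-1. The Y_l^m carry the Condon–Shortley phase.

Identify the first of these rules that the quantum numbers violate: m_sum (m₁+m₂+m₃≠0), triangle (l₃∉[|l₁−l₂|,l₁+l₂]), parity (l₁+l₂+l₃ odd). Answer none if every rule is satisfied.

none

azimuthal sum: -2 + 3 − 1 = 0  ✓
2 ≤ 2 ≤ 8 (triangle on l)  ✓
L = 3 + 5 + 2 = 10 (even)  ✓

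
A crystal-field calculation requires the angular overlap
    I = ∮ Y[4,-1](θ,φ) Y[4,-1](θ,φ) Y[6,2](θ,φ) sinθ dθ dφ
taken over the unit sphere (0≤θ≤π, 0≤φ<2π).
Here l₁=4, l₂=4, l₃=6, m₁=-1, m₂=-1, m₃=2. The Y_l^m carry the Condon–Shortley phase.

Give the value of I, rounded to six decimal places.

m-sum 0 ✓  L=14 even ✓  0≤6≤8 ✓
Π(2lᵢ+1) = 9×9×13 = 1053
triangle coeff Δ(4,4,6) = 1/1261260
Σ_t [0,2]: t=0:+1/4608 t=1:−1/1296 t=2:+1/4608 = -7/20736
(3j)²=20/1287 [(4 4 6; 0 0 0)], sign=-1
Σ_t [0,2]: t=0:+1/8640 t=1:−1/2304 t=2:+1/8640 = -7/34560
(3j)²=7/429 [(4 4 6; -1 -1 2)], sign=-1
⇒ 4πI² = 420/1573
I = (+1)√(420/1573/(4π)) = 0.14576570

0.145766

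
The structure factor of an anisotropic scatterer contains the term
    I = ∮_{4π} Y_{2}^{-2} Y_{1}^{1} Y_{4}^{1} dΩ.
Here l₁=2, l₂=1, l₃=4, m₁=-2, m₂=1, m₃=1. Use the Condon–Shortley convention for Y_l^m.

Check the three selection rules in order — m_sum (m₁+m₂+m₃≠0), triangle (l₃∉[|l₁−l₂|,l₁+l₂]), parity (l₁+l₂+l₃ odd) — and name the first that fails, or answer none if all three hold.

m₁+m₂+m₃ = -2 + 1 + 1 = 0  ✓
triangle: |2−1|=1 ≤ l₃=4 ≤ 2+1=3  ✗
parity: l₁+l₂+l₃ = 7 is odd

triangle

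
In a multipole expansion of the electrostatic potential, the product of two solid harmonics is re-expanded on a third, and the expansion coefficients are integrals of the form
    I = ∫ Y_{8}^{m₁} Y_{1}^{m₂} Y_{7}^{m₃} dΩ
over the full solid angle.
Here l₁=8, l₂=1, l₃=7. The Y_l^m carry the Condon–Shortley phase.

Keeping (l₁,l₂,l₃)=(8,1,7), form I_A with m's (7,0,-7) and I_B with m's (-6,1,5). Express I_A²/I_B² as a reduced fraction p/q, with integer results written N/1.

l's match ⇒ only the (l;m) 3-j factors differ between A and B.
A: triangle coeff Δ(8,1,7) = 1/2040; Σ_t [1,1]: t=1:−1/87178291200 = -1/87178291200; (3j)²=1/136 [(8 1 7; 7 0 -7)], sign=-1
B: triangle coeff Δ(8,1,7) = 1/2040; Σ_t [2,2]: t=2:+1/1916006400 = 1/1916006400; (3j)²=91/2040 [(8 1 7; -6 1 5)], sign=+1
I_A²/I_B² = (1/136)/(91/2040) = 15/91

15/91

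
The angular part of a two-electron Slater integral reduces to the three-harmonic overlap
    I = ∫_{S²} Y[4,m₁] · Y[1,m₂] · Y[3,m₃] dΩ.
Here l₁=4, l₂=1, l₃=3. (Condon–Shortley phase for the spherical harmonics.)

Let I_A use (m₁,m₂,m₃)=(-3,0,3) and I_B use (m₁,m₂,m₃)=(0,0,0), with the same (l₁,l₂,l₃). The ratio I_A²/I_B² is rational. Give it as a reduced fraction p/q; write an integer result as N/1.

Same 4,1,3: normalisation and zero-m 3j drop out of the ratio.
A: Δ: 2! 6! 0! / 9! → 1/252; sum: t=1:−1/720 = -1/720; 3j²(4 1 3; -3 0 3) = Δ·Π!·Σ² = 1/36  (sign -1)
B: Δ: 2! 6! 0! / 9! → 1/252; sum: t=1:−1/36 = -1/36; 3j²(4 1 3; 0 0 0) = Δ·Π!·Σ² = 4/63  (sign +1)
I_A²/I_B² = (1/36)/(4/63) = 7/16

7/16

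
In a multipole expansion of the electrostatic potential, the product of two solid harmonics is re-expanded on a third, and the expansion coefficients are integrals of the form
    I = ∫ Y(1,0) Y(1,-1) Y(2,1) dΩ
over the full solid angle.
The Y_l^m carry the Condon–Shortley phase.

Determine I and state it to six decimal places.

Rules hold: Σm=0, L=4 even, 0≤2≤2.
N = 3·3·5 = 45
Δ = 0!·2!·2!/5! = 1/30
Racah Σ t=0..0: t=0:+1/1 = 1/1
⇒ 3j(1 1 2; 0 0 0)² = 2/15, sgn +1
Racah Σ t=0..0: t=0:+1/2 = 1/2
⇒ 3j(1 1 2; 0 -1 1)² = 1/10, sgn -1
4πI² = N·(3j₀)²·(3jₘ)² = 3/5
I = -1·√(0.6/4π) = -0.21850969

-0.218510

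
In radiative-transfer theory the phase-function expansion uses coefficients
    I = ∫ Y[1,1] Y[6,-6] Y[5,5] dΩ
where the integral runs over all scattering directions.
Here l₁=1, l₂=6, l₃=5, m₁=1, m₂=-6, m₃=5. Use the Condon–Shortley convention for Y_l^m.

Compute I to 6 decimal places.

Rules hold: Σm=0, L=12 even, 5≤5≤7.
N = 3·13·11 = 429
Δ = 2!·0!·10!/13! = 1/858
Racah Σ t=1..1: t=1:−1/14400 = -1/14400
⇒ 3j(1 6 5; 0 0 0)² = 6/143, sgn +1
Racah Σ t=0..0: t=0:+1/7257600 = 1/7257600
⇒ 3j(1 6 5; 1 -6 5)² = 1/13, sgn +1
4πI² = N·(3j₀)²·(3jₘ)² = 18/13
I = +1·√(1.38462/4π) = 0.33194004

0.331940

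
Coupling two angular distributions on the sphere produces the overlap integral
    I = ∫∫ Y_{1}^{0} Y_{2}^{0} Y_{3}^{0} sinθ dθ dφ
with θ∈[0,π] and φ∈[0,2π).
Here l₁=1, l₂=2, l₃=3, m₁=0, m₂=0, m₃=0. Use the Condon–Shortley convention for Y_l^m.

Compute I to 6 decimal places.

Checks pass: Σm=0; 6 even; l₃=3∈[1,3].
(2·1+1)(2·2+1)(2·3+1) = 105
Δ: 0! 2! 4! / 7! → 1/105
sum: t=0:+1/4 = 1/4
3j²(1 2 3; 0 0 0) = Δ·Π!·Σ² = 3/35  (sign -1)
(m-triple is (0,0,0) — same symbol as above.)
combine: 4πI² = 105·3/35·3/35 = 27/35
take √, sign +1: I = 0.24776670

0.247767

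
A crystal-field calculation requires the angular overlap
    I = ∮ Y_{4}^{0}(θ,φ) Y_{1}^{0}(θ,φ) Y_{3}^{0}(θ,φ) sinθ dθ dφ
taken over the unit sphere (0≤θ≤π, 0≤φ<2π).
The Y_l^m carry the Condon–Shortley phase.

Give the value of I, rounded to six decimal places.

Checks pass: Σm=0; 8 even; l₃=3∈[3,5].
(2·4+1)(2·1+1)(2·3+1) = 189
Δ: 2! 6! 0! / 9! → 1/252
sum: t=1:−1/36 = -1/36
3j²(4 1 3; 0 0 0) = Δ·Π!·Σ² = 4/63  (sign +1)
(m-triple is (0,0,0) — same symbol as above.)
combine: 4πI² = 189·4/63·4/63 = 16/21
take √, sign +1: I = 0.24623252

0.246233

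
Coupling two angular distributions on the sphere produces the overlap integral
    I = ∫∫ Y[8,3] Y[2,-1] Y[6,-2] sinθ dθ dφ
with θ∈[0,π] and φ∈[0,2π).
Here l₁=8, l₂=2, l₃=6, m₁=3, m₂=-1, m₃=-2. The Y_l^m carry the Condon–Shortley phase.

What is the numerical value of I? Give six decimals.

-0.243748

Rules hold: Σm=0, L=16 even, 6≤6≤10.
N = 17·5·13 = 1105
Δ = 4!·12!·0!/17! = 1/30940
Racah Σ t=2..2: t=2:+1/2073600 = 1/2073600
⇒ 3j(8 2 6; 0 0 0)² = 28/1105, sgn +1
Racah Σ t=1..1: t=1:−1/5806080 = -1/5806080
⇒ 3j(8 2 6; 3 -1 -2)² = 165/6188, sgn -1
4πI² = N·(3j₀)²·(3jₘ)² = 165/221
I = -1·√(0.746606/4π) = -0.24374791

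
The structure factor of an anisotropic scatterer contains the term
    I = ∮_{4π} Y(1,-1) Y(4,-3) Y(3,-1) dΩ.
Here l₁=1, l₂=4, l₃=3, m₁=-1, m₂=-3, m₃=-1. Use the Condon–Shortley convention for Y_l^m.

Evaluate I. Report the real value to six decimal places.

0.000000

-1 − 3 − 1 = -5 ≠ 0: azimuthal integral kills it; I = 0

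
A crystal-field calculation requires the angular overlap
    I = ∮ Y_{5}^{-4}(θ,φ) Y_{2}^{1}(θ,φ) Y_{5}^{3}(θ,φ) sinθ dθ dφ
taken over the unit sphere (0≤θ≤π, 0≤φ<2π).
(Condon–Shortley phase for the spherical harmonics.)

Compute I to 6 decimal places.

0.196098

Rules hold: Σm=0, L=12 even, 3≤5≤7.
N = 11·5·11 = 605
Δ = 2!·8!·2!/13! = 1/38610
Racah Σ t=0..2: t=0:+1/2880 t=1:−1/576 t=2:+1/2880 = -1/960
⇒ 3j(5 2 5; 0 0 0)² = 10/429, sgn +1
Racah Σ t=1..2: t=1:−1/80640 t=2:+1/10080 = 1/11520
⇒ 3j(5 2 5; -4 1 3)² = 49/1430, sgn +1
4πI² = N·(3j₀)²·(3jₘ)² = 245/507
I = +1·√(0.483235/4π) = 0.19609844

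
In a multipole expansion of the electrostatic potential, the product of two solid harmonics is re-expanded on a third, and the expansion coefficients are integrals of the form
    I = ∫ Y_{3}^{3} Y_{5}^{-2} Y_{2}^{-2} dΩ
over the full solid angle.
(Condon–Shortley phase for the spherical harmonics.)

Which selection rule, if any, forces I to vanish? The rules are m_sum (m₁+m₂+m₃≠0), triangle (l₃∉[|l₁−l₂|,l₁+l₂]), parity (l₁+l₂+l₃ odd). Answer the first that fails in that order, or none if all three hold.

m_sum

azimuthal sum: 3 − 2 − 2 = -1  ✗
2 ≤ 2 ≤ 8 (triangle on l)
L = 3 + 5 + 2 = 10 (even)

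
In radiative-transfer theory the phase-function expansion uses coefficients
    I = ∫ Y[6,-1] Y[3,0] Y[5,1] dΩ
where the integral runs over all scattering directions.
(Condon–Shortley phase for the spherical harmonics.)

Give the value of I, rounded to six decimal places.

m-sum 0 ✓  L=14 even ✓  3≤5≤9 ✓
Π(2lᵢ+1) = 13×7×11 = 1001
triangle coeff Δ(6,3,5) = 1/675675
Σ_t [1,3]: t=1:−1/8640 t=2:+1/2304 t=3:−1/8640 = 7/34560
(3j)²=7/429 [(6 3 5; 0 0 0)], sign=-1
Σ_t [1,3]: t=1:−1/17280 t=2:+1/2880 t=3:−1/6912 = 1/6912
(3j)²=5/429 [(6 3 5; -1 0 1)], sign=+1
⇒ 4πI² = 245/1287
I = (-1)√(245/1287/(4π)) = -0.12308038

-0.123080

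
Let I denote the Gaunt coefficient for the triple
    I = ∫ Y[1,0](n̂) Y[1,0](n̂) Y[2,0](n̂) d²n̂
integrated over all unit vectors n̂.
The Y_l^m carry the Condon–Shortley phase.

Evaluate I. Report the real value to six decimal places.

0.252313

Rules hold: Σm=0, L=4 even, 0≤2≤2.
N = 3·3·5 = 45
Δ = 0!·2!·2!/5! = 1/30
Racah Σ t=0..0: t=0:+1/1 = 1/1
⇒ 3j(1 1 2; 0 0 0)² = 2/15, sgn +1
(m-triple is (0,0,0) — same symbol as above.)
4πI² = N·(3j₀)²·(3jₘ)² = 4/5
I = +1·√(0.8/4π) = 0.25231325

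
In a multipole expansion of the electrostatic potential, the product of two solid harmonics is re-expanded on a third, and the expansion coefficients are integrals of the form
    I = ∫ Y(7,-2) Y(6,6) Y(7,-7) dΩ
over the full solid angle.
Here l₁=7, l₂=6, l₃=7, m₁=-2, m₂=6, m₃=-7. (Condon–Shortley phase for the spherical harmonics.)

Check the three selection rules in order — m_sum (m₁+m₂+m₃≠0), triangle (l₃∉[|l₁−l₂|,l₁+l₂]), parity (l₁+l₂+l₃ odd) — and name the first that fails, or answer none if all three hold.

m_sum

m₁+m₂+m₃ = -2 + 6 − 7 = -3  ✗
triangle: |7−6|=1 ≤ l₃=7 ≤ 7+6=13
parity: l₁+l₂+l₃ = 20 is even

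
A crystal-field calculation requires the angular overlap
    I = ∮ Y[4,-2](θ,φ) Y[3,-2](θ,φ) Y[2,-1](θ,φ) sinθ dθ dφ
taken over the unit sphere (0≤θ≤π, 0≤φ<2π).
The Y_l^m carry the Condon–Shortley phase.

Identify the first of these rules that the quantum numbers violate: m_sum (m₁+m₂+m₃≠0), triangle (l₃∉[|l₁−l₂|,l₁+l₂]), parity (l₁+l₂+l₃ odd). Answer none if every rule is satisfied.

Σmᵢ = -5  ✗
l₃∈[|l₁−l₂|,l₁+l₂]=[1,7], have l₃=2
Σlᵢ = 9 ⇒ odd

m_sum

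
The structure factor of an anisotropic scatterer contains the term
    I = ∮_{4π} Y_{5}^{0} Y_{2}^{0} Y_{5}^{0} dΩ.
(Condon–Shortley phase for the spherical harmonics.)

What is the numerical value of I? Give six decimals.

0.161739

Rules hold: Σm=0, L=12 even, 3≤5≤7.
N = 11·5·11 = 605
Δ = 2!·8!·2!/13! = 1/38610
Racah Σ t=0..2: t=0:+1/2880 t=1:−1/576 t=2:+1/2880 = -1/960
⇒ 3j(5 2 5; 0 0 0)² = 10/429, sgn +1
(m-triple is (0,0,0) — same symbol as above.)
4πI² = N·(3j₀)²·(3jₘ)² = 500/1521
I = +1·√(0.328731/4π) = 0.16173926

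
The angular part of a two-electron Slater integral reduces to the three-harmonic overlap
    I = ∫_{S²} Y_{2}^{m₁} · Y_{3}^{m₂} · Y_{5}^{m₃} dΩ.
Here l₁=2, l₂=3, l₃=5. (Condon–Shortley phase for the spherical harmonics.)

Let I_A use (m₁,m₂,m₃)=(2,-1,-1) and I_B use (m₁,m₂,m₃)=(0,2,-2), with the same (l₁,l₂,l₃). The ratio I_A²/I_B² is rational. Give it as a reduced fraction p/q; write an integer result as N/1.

5/21

l's match ⇒ only the (l;m) 3-j factors differ between A and B.
A: triangle coeff Δ(2,3,5) = 1/2310; Σ_t [0,0]: t=0:+1/1152 = 1/1152; (3j)²=1/154 [(2 3 5; 2 -1 -1)], sign=+1
B: triangle coeff Δ(2,3,5) = 1/2310; Σ_t [0,0]: t=0:+1/480 = 1/480; (3j)²=3/110 [(2 3 5; 0 2 -2)], sign=-1
I_A²/I_B² = (1/154)/(3/110) = 5/21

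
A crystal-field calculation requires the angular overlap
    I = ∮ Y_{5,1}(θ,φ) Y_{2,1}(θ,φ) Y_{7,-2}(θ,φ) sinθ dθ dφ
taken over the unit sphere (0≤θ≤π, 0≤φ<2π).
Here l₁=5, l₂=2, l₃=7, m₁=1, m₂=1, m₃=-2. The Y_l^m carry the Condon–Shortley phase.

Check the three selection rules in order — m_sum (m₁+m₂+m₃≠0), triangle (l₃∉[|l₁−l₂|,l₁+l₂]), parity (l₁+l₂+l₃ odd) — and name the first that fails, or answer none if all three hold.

none

Σmᵢ = 0  ✓
l₃∈[|l₁−l₂|,l₁+l₂]=[3,7], have l₃=7  ✓
Σlᵢ = 14 ⇒ even  ✓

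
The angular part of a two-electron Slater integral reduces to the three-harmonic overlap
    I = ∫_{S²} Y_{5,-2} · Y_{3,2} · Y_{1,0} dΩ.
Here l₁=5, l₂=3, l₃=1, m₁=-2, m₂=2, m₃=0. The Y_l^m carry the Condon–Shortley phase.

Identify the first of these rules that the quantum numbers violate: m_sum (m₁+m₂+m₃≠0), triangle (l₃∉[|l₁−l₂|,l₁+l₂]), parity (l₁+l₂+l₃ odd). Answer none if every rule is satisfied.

triangle

m₁+m₂+m₃ = -2 + 2 + 0 = 0  ✓
triangle: |5−3|=2 ≤ l₃=1 ≤ 5+3=8  ✗
parity: l₁+l₂+l₃ = 9 is odd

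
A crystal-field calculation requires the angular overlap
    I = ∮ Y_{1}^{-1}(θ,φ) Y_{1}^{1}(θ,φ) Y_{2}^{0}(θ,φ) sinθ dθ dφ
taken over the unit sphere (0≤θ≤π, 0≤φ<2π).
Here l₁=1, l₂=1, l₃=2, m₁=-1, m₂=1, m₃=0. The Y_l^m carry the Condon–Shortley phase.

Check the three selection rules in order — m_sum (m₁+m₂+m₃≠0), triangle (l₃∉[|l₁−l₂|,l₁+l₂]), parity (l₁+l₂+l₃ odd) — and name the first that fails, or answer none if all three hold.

none

azimuthal sum: -1 + 1 + 0 = 0  ✓
0 ≤ 2 ≤ 2 (triangle on l)  ✓
L = 1 + 1 + 2 = 4 (even)  ✓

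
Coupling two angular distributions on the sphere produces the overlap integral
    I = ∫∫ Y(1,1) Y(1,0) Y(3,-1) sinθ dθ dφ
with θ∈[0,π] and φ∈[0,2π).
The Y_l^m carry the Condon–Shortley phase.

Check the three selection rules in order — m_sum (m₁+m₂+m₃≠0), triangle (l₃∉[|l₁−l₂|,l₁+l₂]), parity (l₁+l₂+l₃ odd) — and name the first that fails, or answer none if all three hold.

Σmᵢ = 0  ✓
l₃∈[|l₁−l₂|,l₁+l₂]=[0,2], have l₃=3  ✗
Σlᵢ = 5 ⇒ odd

triangle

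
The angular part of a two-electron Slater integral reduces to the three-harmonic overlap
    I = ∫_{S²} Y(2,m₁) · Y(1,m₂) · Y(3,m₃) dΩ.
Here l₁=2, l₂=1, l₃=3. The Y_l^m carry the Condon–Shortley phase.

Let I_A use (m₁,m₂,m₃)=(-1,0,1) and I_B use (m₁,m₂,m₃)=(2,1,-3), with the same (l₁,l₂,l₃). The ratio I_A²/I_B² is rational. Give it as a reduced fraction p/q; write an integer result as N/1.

Shared (l₁,l₂,l₃)=(2,1,3): N and (l;000)² cancel in I_A²/I_B².
A: Δ = 0!·4!·2!/7! = 1/105; Racah Σ t=0..0: t=0:+1/6 = 1/6; ⇒ 3j(2 1 3; -1 0 1)² = 8/105, sgn +1
B: Δ = 0!·4!·2!/7! = 1/105; Racah Σ t=0..0: t=0:+1/48 = 1/48; ⇒ 3j(2 1 3; 2 1 -3)² = 1/7, sgn +1
I_A²/I_B² = (8/105)/(1/7) = 8/15

8/15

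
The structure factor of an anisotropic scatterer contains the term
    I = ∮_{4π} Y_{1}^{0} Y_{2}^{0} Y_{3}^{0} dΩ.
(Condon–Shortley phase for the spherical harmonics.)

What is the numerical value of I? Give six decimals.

0.247767

Rules hold: Σm=0, L=6 even, 1≤3≤3.
N = 3·5·7 = 105
Δ = 0!·2!·4!/7! = 1/105
Racah Σ t=0..0: t=0:+1/4 = 1/4
⇒ 3j(1 2 3; 0 0 0)² = 3/35, sgn -1
(m-triple is (0,0,0) — same symbol as above.)
4πI² = N·(3j₀)²·(3jₘ)² = 27/35
I = +1·√(0.771429/4π) = 0.24776670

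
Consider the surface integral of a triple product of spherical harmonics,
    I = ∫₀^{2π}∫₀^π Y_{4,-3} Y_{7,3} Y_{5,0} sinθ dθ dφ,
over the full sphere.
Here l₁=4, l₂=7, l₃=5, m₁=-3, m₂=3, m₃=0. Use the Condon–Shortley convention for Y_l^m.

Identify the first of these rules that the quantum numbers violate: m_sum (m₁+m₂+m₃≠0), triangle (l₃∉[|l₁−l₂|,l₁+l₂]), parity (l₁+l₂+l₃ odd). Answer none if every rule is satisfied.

none

m₁+m₂+m₃ = -3 + 3 + 0 = 0  ✓
triangle: |4−7|=3 ≤ l₃=5 ≤ 4+7=11  ✓
parity: l₁+l₂+l₃ = 16 is even  ✓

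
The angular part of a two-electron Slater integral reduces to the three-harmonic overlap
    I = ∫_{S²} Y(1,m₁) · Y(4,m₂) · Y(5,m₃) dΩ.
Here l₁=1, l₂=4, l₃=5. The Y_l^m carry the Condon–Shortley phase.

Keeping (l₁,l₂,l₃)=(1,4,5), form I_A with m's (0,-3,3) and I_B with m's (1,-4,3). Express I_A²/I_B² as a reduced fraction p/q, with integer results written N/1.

Same 1,4,5: normalisation and zero-m 3j drop out of the ratio.
A: Δ: 0! 2! 8! / 11! → 1/495; sum: t=0:+1/5040 = 1/5040; 3j²(1 4 5; 0 -3 3) = Δ·Π!·Σ² = 16/495  (sign +1)
B: Δ: 0! 2! 8! / 11! → 1/495; sum: t=0:+1/80640 = 1/80640; 3j²(1 4 5; 1 -4 3) = Δ·Π!·Σ² = 1/495  (sign +1)
I_A²/I_B² = (16/495)/(1/495) = 16/1

16/1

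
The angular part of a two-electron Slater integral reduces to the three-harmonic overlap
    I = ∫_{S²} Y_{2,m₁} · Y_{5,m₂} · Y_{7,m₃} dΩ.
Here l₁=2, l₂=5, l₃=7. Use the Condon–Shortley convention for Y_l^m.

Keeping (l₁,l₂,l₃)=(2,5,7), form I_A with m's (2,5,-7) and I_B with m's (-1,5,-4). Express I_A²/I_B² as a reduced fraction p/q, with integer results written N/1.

l's match ⇒ only the (l;m) 3-j factors differ between A and B.
A: triangle coeff Δ(2,5,7) = 1/15015; Σ_t [0,0]: t=0:+1/87091200 = 1/87091200; (3j)²=1/15 [(2 5 7; 2 5 -7)], sign=+1
B: triangle coeff Δ(2,5,7) = 1/15015; Σ_t [0,0]: t=0:+1/21772800 = 1/21772800; (3j)²=1/1365 [(2 5 7; -1 5 -4)], sign=-1
I_A²/I_B² = (1/15)/(1/1365) = 91/1

91/1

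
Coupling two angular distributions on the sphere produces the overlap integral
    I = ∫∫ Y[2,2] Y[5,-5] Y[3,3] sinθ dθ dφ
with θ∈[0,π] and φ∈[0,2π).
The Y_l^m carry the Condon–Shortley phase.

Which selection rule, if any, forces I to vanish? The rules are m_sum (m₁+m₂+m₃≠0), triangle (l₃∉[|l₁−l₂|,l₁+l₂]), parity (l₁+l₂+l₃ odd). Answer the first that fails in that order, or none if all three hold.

none

m₁+m₂+m₃ = 2 − 5 + 3 = 0  ✓
triangle: |2−5|=3 ≤ l₃=3 ≤ 2+5=7  ✓
parity: l₁+l₂+l₃ = 10 is even  ✓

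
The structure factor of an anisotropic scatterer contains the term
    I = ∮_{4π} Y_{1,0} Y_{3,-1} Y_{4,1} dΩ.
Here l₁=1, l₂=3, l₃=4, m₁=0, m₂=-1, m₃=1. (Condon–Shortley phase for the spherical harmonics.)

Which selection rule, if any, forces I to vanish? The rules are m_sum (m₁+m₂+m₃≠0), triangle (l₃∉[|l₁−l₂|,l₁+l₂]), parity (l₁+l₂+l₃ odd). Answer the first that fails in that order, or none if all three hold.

none

Σmᵢ = 0  ✓
l₃∈[|l₁−l₂|,l₁+l₂]=[2,4], have l₃=4  ✓
Σlᵢ = 8 ⇒ even  ✓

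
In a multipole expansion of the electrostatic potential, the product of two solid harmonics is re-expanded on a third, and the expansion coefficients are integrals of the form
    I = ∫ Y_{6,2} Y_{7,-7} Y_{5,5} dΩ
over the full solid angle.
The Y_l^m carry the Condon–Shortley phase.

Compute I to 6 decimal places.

m-sum 0 ✓  L=18 even ✓  1≤5≤13 ✓
Π(2lᵢ+1) = 13×15×11 = 2145
triangle coeff Δ(6,7,5) = 1/174594420
Σ_t [2,6]: t=2:+1/4147200 t=3:−1/207360 t=4:+1/82944 t=5:−1/207360 t=6:+1/4147200 = 1/345600
(3j)²=420/46189 [(6 7 5; 0 0 0)], sign=-1
Σ_t [0,0]: t=0:+1/696729600 = 1/696729600
(3j)²=7/1938 [(6 7 5; 2 -7 5)], sign=+1
⇒ 4πI² = 7350/104329
I = (-1)√(7350/104329/(4π)) = -0.07487489

-0.074875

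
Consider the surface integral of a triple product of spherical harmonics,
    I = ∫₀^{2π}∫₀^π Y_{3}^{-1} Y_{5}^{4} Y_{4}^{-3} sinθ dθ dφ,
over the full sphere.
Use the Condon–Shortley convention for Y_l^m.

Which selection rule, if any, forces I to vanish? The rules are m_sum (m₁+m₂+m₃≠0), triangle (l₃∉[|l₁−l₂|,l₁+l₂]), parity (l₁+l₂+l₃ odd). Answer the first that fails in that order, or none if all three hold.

none

m₁+m₂+m₃ = -1 + 4 − 3 = 0  ✓
triangle: |3−5|=2 ≤ l₃=4 ≤ 3+5=8  ✓
parity: l₁+l₂+l₃ = 12 is even  ✓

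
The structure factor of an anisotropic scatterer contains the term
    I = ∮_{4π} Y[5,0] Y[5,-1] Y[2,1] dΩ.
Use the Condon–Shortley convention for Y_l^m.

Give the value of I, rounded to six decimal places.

-0.036166

Rules hold: Σm=0, L=12 even, 0≤2≤10.
N = 11·11·5 = 605
Δ = 8!·2!·2!/13! = 1/38610
Racah Σ t=3..5: t=3:−1/2880 t=4:+1/576 t=5:−1/2880 = 1/960
⇒ 3j(5 5 2; 0 0 0)² = 10/429, sgn +1
Racah Σ t=3..4: t=3:−1/1440 t=4:+1/1152 = 1/5760
⇒ 3j(5 5 2; 0 -1 1)² = 1/858, sgn -1
4πI² = N·(3j₀)²·(3jₘ)² = 25/1521
I = -1·√(0.0164366/4π) = -0.03616600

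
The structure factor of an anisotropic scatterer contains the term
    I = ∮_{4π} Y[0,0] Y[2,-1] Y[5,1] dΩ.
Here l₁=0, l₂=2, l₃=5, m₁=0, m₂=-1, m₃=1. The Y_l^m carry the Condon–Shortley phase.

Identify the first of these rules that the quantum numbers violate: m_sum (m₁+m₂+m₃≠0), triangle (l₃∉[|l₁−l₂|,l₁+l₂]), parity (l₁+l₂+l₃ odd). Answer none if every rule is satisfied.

triangle

Σmᵢ = 0  ✓
l₃∈[|l₁−l₂|,l₁+l₂]=[2,2], have l₃=5  ✗
Σlᵢ = 7 ⇒ odd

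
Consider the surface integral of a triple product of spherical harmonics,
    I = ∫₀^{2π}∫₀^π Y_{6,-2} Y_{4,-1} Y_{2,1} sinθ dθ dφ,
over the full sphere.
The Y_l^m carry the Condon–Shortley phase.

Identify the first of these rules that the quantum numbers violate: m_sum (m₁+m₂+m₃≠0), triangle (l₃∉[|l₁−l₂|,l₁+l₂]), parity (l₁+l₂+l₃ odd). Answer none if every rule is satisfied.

m_sum

azimuthal sum: -2 − 1 + 1 = -2  ✗
2 ≤ 2 ≤ 10 (triangle on l)
L = 6 + 4 + 2 = 12 (even)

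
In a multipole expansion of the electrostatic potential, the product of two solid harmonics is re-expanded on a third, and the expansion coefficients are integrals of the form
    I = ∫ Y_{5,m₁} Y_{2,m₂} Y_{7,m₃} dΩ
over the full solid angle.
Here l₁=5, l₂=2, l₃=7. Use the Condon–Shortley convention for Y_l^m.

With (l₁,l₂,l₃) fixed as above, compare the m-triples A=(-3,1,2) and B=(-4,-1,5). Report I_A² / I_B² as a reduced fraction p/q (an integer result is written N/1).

9/44

Same 5,2,7: normalisation and zero-m 3j drop out of the ratio.
A: Δ: 0! 10! 4! / 15! → 1/15015; sum: t=0:+1/483840 = 1/483840; 3j²(5 2 7; -3 1 2) = Δ·Π!·Σ² = 6/1001  (sign -1)
B: Δ: 0! 10! 4! / 15! → 1/15015; sum: t=0:+1/2177280 = 1/2177280; 3j²(5 2 7; -4 -1 5) = Δ·Π!·Σ² = 8/273  (sign +1)
I_A²/I_B² = (6/1001)/(8/273) = 9/44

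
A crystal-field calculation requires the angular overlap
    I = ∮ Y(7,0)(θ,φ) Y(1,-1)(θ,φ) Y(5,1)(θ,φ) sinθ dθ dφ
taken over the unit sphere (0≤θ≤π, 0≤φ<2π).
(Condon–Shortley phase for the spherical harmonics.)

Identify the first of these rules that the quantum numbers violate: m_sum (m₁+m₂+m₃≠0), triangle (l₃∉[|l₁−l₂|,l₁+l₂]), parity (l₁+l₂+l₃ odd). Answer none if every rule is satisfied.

triangle

m₁+m₂+m₃ = 0 − 1 + 1 = 0  ✓
triangle: |7−1|=6 ≤ l₃=5 ≤ 7+1=8  ✗
parity: l₁+l₂+l₃ = 13 is odd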